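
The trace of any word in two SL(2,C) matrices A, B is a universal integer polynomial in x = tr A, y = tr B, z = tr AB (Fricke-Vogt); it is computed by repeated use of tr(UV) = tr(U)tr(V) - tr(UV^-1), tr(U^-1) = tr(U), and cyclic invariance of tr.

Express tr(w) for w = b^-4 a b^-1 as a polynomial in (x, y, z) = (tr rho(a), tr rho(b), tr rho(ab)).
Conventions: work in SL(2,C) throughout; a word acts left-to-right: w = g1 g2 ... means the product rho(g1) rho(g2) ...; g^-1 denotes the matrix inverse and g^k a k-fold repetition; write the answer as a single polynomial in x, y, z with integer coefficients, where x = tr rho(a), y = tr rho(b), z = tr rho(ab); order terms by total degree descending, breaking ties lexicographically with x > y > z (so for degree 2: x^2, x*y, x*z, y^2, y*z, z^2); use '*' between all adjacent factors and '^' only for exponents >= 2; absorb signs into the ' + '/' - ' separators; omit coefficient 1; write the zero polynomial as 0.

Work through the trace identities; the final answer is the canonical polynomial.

reduce: trace(a b^-1) = trace(a) * trace(b) - trace(a b) = x*y - z
trace(a b^-2) = trace(a b^-1) * trace(b) - trace(a) = x*y^2 - y*z - x
so trace(b^-2 a b^-1) = trace(a b^-2) * trace(b) - trace(a b^-1) = x*y^3 - y^2*z - 2*x*y + z
trace(b^-3 a b^-1) = trace(b^-2 a b^-1) * trace(b) - trace(b^-2 a) = x*y^4 - y^3*z - 3*x*y^2 + 2*y*z + x
so trace(b^-4 a b^-1) = trace(b^-3 a b^-1) * trace(b) - trace(b^-3 a) = x*y^5 - y^4*z - 4*x*y^3 + 3*y^2*z + 3*x*y - z

x*y^5 - y^4*z - 4*x*y^3 + 3*y^2*z + 3*x*y - z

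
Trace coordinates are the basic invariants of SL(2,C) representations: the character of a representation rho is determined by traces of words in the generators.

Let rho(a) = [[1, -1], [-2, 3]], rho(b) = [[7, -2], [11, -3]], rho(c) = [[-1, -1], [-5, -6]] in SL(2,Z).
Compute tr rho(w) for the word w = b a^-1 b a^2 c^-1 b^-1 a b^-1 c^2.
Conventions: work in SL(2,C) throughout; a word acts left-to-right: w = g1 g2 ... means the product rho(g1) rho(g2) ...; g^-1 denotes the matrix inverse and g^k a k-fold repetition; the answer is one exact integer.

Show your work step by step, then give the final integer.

-14404186

rho(b) = [[7, -2], [11, -3]]
... * rho(a^-1) = [[3, 1], [2, 1]]  ->  [[17, 5], [27, 8]]
... * rho(b) = [[7, -2], [11, -3]]  ->  [[174, -49], [277, -78]]
... * rho(a) = [[1, -1], [-2, 3]]  ->  [[272, -321], [433, -511]]
... * rho(a) = [[1, -1], [-2, 3]]  ->  [[914, -1235], [1455, -1966]]
... * rho(c^-1) = [[-6, 1], [5, -1]]  ->  [[-11659, 2149], [-18560, 3421]]
... * rho(b^-1) = [[-3, 2], [-11, 7]]  ->  [[11338, -8275], [18049, -13173]]
... * rho(a) = [[1, -1], [-2, 3]]  ->  [[27888, -36163], [44395, -57568]]
... * rho(b^-1) = [[-3, 2], [-11, 7]]  ->  [[314129, -197365], [500063, -314186]]
... * rho(c) = [[-1, -1], [-5, -6]]  ->  [[672696, 870061], [1070867, 1385053]]
... * rho(c) = [[-1, -1], [-5, -6]]  ->  [[-5023001, -5893062], [-7996132, -9381185]]
tr = -5023001 + -9381185 = -14404186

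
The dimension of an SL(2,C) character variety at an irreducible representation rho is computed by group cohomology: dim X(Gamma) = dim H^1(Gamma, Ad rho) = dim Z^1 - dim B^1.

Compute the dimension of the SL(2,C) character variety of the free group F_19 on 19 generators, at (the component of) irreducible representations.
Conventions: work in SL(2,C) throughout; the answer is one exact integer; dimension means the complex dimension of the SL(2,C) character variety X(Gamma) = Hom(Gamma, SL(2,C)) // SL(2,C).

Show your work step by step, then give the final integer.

The free group F_19: 19 generators, no relators.
So Z^1 = (sl_2)^19 in full: dim Z^1 = 57.
dim B^1 = 3: the coboundary map is injective because an irreducible image has centralizer 0 in sl_2.
dim H^1 = 57 - 3 = 54, which is dim X.

54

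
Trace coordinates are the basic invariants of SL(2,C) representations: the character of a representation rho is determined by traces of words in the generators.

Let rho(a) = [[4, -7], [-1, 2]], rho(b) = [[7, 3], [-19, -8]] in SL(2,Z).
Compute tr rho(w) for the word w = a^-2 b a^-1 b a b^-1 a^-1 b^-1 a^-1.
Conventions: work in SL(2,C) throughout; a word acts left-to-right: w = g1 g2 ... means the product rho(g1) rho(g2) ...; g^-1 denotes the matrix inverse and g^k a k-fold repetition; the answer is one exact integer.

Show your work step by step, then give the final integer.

-15483559050

rho(a^-1) = [[2, 7], [1, 4]]
... * rho(a^-1) = [[2, 7], [1, 4]]  ->  [[11, 42], [6, 23]]
... * rho(b) = [[7, 3], [-19, -8]]  ->  [[-721, -303], [-395, -166]]
... * rho(a^-1) = [[2, 7], [1, 4]]  ->  [[-1745, -6259], [-956, -3429]]
... * rho(b) = [[7, 3], [-19, -8]]  ->  [[106706, 44837], [58459, 24564]]
... * rho(a) = [[4, -7], [-1, 2]]  ->  [[381987, -657268], [209272, -360085]]
... * rho(b^-1) = [[-8, -3], [19, 7]]  ->  [[-15543988, -5746837], [-8515791, -3148411]]
... * rho(a^-1) = [[2, 7], [1, 4]]  ->  [[-36834813, -131795264], [-20179993, -72204181]]
... * rho(b^-1) = [[-8, -3], [19, 7]]  ->  [[-2209431512, -812062409], [-1210439495, -444889288]]
... * rho(a^-1) = [[2, 7], [1, 4]]  ->  [[-5230925433, -18714270220], [-2865768278, -10252633617]]
tr = -5230925433 + -10252633617 = -15483559050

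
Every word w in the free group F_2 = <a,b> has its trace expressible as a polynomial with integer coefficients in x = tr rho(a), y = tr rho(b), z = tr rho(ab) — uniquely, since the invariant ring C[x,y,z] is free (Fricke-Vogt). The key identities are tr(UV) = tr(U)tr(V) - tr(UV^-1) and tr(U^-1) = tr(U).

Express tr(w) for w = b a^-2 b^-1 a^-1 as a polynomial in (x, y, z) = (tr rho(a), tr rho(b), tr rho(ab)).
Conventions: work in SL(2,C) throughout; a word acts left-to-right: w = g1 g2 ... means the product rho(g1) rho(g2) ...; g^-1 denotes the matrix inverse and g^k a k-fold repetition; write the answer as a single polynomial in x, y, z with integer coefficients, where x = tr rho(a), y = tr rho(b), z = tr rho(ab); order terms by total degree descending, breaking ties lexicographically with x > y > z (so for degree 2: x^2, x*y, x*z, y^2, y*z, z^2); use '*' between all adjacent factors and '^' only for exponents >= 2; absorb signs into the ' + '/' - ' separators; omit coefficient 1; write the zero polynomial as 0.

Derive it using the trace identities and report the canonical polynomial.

x^2*y*z - x*y^2 - x*z^2 + x

tr(a^-1) = tr(a) = x
tr(b a b) = tr(b) tr(a b) - tr(a)   [square of b] = y*z - x
apply: tr(b a b a) = tr(b a) tr(b a) - tr(1)   [split at a repeated b] = z^2 - 2
apply: tr(a b a^-1 b) = tr(b a b) tr(a) - tr(b a b a)   [inverse elimination on a] = x*y*z - x^2 - z^2 + 2
use: tr(b a^-1 b^-1 a) = tr(a b a^-1) tr(b) - tr(a b a^-1 b)   [inverse elimination on b] = -x*y*z + x^2 + y^2 + z^2 - 2
use: tr(a^-1 b^-1 a^-1 b) = tr(b a^-1 b^-1) tr(a) - tr(b a^-1 b^-1 a)   [inverse elimination on a] = x*y*z - y^2 - z^2 + 2
tr(b a^-2 b^-1 a^-1) = tr(a^-1 b^-1 a^-1 b) tr(a) - tr(a^-1 b^-1 a^-1 b a)   [inverse elimination on a] = x^2*y*z - x*y^2 - x*z^2 + x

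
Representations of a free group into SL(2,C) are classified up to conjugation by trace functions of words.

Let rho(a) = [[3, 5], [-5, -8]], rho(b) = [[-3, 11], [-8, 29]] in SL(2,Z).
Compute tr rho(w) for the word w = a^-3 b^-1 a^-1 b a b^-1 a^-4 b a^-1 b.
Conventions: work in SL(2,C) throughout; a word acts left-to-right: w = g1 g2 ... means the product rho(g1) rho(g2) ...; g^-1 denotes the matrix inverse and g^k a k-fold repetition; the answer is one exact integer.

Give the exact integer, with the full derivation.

rho(a^-1) = [[-8, -5], [5, 3]]
... * rho(a^-1) = [[-8, -5], [5, 3]]  ->  [[39, 25], [-25, -16]]
... * rho(a^-1) = [[-8, -5], [5, 3]]  ->  [[-187, -120], [120, 77]]
... * rho(b^-1) = [[29, -11], [8, -3]]  ->  [[-6383, 2417], [4096, -1551]]
... * rho(a^-1) = [[-8, -5], [5, 3]]  ->  [[63149, 39166], [-40523, -25133]]
... * rho(b) = [[-3, 11], [-8, 29]]  ->  [[-502775, 1830453], [322633, -1174610]]
... * rho(a) = [[3, 5], [-5, -8]]  ->  [[-10660590, -17157499], [6840949, 11010045]]
... * rho(b^-1) = [[29, -11], [8, -3]]  ->  [[-446417102, 168738987], [286467881, -108280574]]
... * rho(a^-1) = [[-8, -5], [5, 3]]  ->  [[4415031751, 2738302471], [-2833145918, -1757181127]]
... * rho(a^-1) = [[-8, -5], [5, 3]]  ->  [[-21628741653, -13860251342], [13879261709, 8894186209]]
... * rho(a^-1) = [[-8, -5], [5, 3]]  ->  [[103728676514, 66562954239], [-66563162627, -42713749918]]
... * rho(a^-1) = [[-8, -5], [5, 3]]  ->  [[-497014640917, -318954519853], [318936551426, 204674563381]]
... * rho(b) = [[-3, 11], [-8, 29]]  ->  [[4042680081575, -14716842125824], [-2594206161326, 9443864403735]]
... * rho(a^-1) = [[-8, -5], [5, 3]]  ->  [[-105925651281720, -64363926785347], [67972971309283, 41302624017835]]
... * rho(b) = [[-3, 11], [-8, 29]]  ->  [[832688368127936, -3031736040873983], [-534339906070529, 1945478780919328]]
tr = 832688368127936 + 1945478780919328 = 2778167149047264

2778167149047264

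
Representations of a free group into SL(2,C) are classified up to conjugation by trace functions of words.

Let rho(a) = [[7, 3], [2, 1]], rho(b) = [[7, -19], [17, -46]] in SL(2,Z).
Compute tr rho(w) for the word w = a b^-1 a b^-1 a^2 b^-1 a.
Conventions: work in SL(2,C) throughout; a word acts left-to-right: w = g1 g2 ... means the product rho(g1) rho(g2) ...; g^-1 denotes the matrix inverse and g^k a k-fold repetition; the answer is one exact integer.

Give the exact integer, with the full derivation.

-2191748792

rho(a) = [[7, 3], [2, 1]]
... * rho(b^-1) = [[-46, 19], [-17, 7]]  ->  [[-373, 154], [-109, 45]]
... * rho(a) = [[7, 3], [2, 1]]  ->  [[-2303, -965], [-673, -282]]
... * rho(b^-1) = [[-46, 19], [-17, 7]]  ->  [[122343, -50512], [35752, -14761]]
... * rho(a) = [[7, 3], [2, 1]]  ->  [[755377, 316517], [220742, 92495]]
... * rho(a) = [[7, 3], [2, 1]]  ->  [[5920673, 2582648], [1730184, 754721]]
... * rho(b^-1) = [[-46, 19], [-17, 7]]  ->  [[-316255974, 130571323], [-92418721, 38156543]]
... * rho(a) = [[7, 3], [2, 1]]  ->  [[-1952649172, -818196599], [-570617961, -239099620]]
tr = -1952649172 + -239099620 = -2191748792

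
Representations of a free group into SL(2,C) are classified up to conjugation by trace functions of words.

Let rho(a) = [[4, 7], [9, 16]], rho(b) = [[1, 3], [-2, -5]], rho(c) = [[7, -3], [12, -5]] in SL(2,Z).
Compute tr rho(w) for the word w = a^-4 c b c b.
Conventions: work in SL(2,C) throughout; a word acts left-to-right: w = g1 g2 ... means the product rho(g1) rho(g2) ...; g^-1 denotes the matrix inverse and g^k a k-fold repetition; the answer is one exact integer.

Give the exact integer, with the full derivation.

rho(a^-1) = [[16, -7], [-9, 4]]
... * rho(a^-1) = [[16, -7], [-9, 4]]  ->  [[319, -140], [-180, 79]]
... * rho(a^-1) = [[16, -7], [-9, 4]]  ->  [[6364, -2793], [-3591, 1576]]
... * rho(a^-1) = [[16, -7], [-9, 4]]  ->  [[126961, -55720], [-71640, 31441]]
... * rho(c) = [[7, -3], [12, -5]]  ->  [[220087, -102283], [-124188, 57715]]
... * rho(b) = [[1, 3], [-2, -5]]  ->  [[424653, 1171676], [-239618, -661139]]
... * rho(c) = [[7, -3], [12, -5]]  ->  [[17032683, -7132339], [-9610994, 4024549]]
... * rho(b) = [[1, 3], [-2, -5]]  ->  [[31297361, 86759744], [-17660092, -48955727]]
tr = 31297361 + -48955727 = -17658366

-17658366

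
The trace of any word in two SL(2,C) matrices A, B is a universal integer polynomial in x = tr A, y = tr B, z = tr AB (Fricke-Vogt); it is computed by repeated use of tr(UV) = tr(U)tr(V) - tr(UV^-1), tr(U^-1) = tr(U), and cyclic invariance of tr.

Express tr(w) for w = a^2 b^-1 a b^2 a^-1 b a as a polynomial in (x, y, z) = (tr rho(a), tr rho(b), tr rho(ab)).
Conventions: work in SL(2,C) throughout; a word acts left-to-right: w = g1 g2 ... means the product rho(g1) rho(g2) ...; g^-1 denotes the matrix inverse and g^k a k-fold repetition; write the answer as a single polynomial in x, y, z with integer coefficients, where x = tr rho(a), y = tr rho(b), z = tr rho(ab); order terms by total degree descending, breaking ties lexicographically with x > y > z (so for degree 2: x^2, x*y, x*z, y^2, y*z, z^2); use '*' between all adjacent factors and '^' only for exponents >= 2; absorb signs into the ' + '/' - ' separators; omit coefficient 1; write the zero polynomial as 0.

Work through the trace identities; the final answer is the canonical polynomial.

x^4*y^3*z - x^5*y^2 - x^3*y^4 - 2*x^3*y^2*z^2 + x^4*y*z + x^2*y*z^3 + 5*x^3*y^2 + x*y^4 + 2*x*y^2*z^2 - 4*x^2*y*z - y^3*z - y*z^3 - x^3 - 5*x*y^2 + 3*y*z + 3*x

tr(a^2 b) = tr(a) tr(b a) - tr(b) = x*z - y
tr(a^2) = tr(a) tr(a) - tr(1) = x^2 - 2
tr(b a^2 b) = tr(b) tr(a^2 b) - tr(a^2) = x*y*z - x^2 - y^2 + 2
and tr(a b^3 a) = tr(b) tr(b a^2 b) - tr(b a^2) = x*y^2*z - x^2*y - y^3 - x*z + 3*y
tr(a b^2) = tr(b) tr(a b) - tr(a) = y*z - x
tr(a b^3) = tr(b) tr(a b^2) - tr(a b) = y^2*z - x*y - z
tr(a b^3 a^2) = tr(a) tr(a b^3 a) - tr(a b^3) = x^2*y^2*z - x^3*y - x*y^3 - x^2*z - y^2*z + 4*x*y + z
and tr(b a^4 b^2) = tr(a) tr(a b^3 a^2) - tr(a b^3 a) = x^3*y^2*z - x^4*y - x^2*y^3 - x^3*z - 2*x*y^2*z + 5*x^2*y + y^3 + 2*x*z - 3*y
tr(a b a b) = tr(b a) tr(b a) - tr(1)   [split at repeated b] = z^2 - 2
next, tr(b^2 a b a) = tr(b) tr(a b a b) - tr(a b a) = y*z^2 - x*z - y
tr(b^2 a b a^2) = tr(a) tr(b^2 a b a) - tr(b^2 a b) = x*y*z^2 - x^2*z - y^2*z + z
next, tr(a b^2 a b a^2) = tr(a) tr(b^2 a b a^2) - tr(b^2 a b a) = x^2*y*z^2 - x^3*z - x*y^2*z - y*z^2 + 2*x*z + y
tr(b a^4 b^2 a) = tr(a) tr(a b^2 a b a^2) - tr(a b^2 a b a) = x^3*y*z^2 - x^4*z - x^2*y^2*z - 2*x*y*z^2 + 3*x^2*z + y^2*z + x*y - z
and tr(a b^2 a^-1 b a^3) = tr(b a^4 b^2) tr(a) - tr(b a^4 b^2 a) = x^4*y^2*z - x^5*y - x^3*y^3 - x^3*y*z^2 - x^2*y^2*z + 5*x^3*y + x*y^3 + 2*x*y*z^2 - x^2*z - y^2*z - 4*x*y + z
tr(b a b^3 a) = tr(b) tr(a b a b^2) - tr(a b a b) = y^2*z^2 - x*y*z - y^2 - z^2 + 2
next, tr(b a b^3) = tr(b) tr(b a b^2) - tr(b a b) = y^3*z - x*y^2 - 2*y*z + x
next, tr(b a b^3 a^2) = tr(a) tr(b a b^3 a) - tr(b a b^3) = x*y^2*z^2 - x^2*y*z - y^3*z - x*z^2 + 2*y*z + x
and tr(b a^3 b a b^2) = tr(a) tr(b a b^3 a^2) - tr(b a b^3 a) = x^2*y^2*z^2 - x^3*y*z - x*y^3*z - x^2*z^2 - y^2*z^2 + 3*x*y*z + x^2 + y^2 + z^2 - 2
and tr(b a b a b a) = tr(a b a b) tr(a b) - tr(b a)   [split at repeated a] = z^3 - 3*z
and tr(a b a b a b a) = tr(a) tr(b a b a b a) - tr(b a b a b) = x*z^3 - y*z^2 - 2*x*z + y
tr(a b a^3 b a b) = tr(a) tr(a b a b a b a) - tr(a b a b a b) = x^2*z^3 - x*y*z^2 - 2*x^2*z - z^3 + x*y + 3*z
tr(b a b a^2) = tr(a) tr(b a b a) - tr(b a b) = x*z^2 - y*z - x
tr(b a^3 b a) = tr(a) tr(b a b a^2) - tr(b a b a) = x^2*z^2 - x*y*z - x^2 - z^2 + 2
and tr(b a^3 b) = tr(a) tr(b^2 a^2) - tr(b^2 a) = x^2*y*z - x^3 - x*y^2 - y*z + 3*x
tr(a b a^3 b a) = tr(a) tr(b a^3 b a) - tr(b a^3 b) = x^3*z^2 - 2*x^2*y*z + x*y^2 - x*z^2 + y*z - x
tr(b a^3 b a b^2 a) = tr(b) tr(a b a^3 b a b) - tr(a b a^3 b a) = x^2*y*z^3 - x^3*z^2 - x*y^2*z^2 - y*z^3 + x*z^2 + 2*y*z + x
next, tr(a b^2 a^-1 b a^3 b) = tr(b a^3 b a b^2) tr(a) - tr(b a^3 b a b^2 a) = x^3*y^2*z^2 - x^4*y*z - x^2*y^3*z - x^2*y*z^3 + 3*x^2*y*z + y*z^3 + x^3 + x*y^2 - 2*y*z - 3*x
tr(a^2 b^-1 a b^2 a^-1 b a) = tr(a b^2 a^-1 b a^3) tr(b) - tr(a b^2 a^-1 b a^3 b) = x^4*y^3*z - x^5*y^2 - x^3*y^4 - 2*x^3*y^2*z^2 + x^4*y*z + x^2*y*z^3 + 5*x^3*y^2 + x*y^4 + 2*x*y^2*z^2 - 4*x^2*y*z - y^3*z - y*z^3 - x^3 - 5*x*y^2 + 3*y*z + 3*x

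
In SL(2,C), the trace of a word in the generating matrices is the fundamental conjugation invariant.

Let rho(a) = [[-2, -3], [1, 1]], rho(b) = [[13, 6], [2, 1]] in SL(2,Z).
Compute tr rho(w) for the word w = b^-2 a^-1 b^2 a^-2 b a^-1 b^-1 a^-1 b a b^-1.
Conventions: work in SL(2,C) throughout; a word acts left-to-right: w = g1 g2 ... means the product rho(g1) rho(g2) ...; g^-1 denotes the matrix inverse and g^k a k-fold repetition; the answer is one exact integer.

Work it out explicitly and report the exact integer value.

14994383039

rho(b^-1) = [[1, -6], [-2, 13]]
... * rho(b^-1) = [[1, -6], [-2, 13]]  ->  [[13, -84], [-28, 181]]
... * rho(a^-1) = [[1, 3], [-1, -2]]  ->  [[97, 207], [-209, -446]]
... * rho(b) = [[13, 6], [2, 1]]  ->  [[1675, 789], [-3609, -1700]]
... * rho(b) = [[13, 6], [2, 1]]  ->  [[23353, 10839], [-50317, -23354]]
... * rho(a^-1) = [[1, 3], [-1, -2]]  ->  [[12514, 48381], [-26963, -104243]]
... * rho(a^-1) = [[1, 3], [-1, -2]]  ->  [[-35867, -59220], [77280, 127597]]
... * rho(b) = [[13, 6], [2, 1]]  ->  [[-584711, -274422], [1259834, 591277]]
... * rho(a^-1) = [[1, 3], [-1, -2]]  ->  [[-310289, -1205289], [668557, 2596948]]
... * rho(b^-1) = [[1, -6], [-2, 13]]  ->  [[2100289, -13807023], [-4525339, 29748982]]
... * rho(a^-1) = [[1, 3], [-1, -2]]  ->  [[15907312, 33914913], [-34274321, -73073981]]
... * rho(b) = [[13, 6], [2, 1]]  ->  [[274624882, 129358785], [-591714135, -278719907]]
... * rho(a) = [[-2, -3], [1, 1]]  ->  [[-419890979, -694515861], [904708363, 1496422498]]
... * rho(b^-1) = [[1, -6], [-2, 13]]  ->  [[969140743, -6509360319], [-2088136633, 14025242296]]
tr = 969140743 + 14025242296 = 14994383039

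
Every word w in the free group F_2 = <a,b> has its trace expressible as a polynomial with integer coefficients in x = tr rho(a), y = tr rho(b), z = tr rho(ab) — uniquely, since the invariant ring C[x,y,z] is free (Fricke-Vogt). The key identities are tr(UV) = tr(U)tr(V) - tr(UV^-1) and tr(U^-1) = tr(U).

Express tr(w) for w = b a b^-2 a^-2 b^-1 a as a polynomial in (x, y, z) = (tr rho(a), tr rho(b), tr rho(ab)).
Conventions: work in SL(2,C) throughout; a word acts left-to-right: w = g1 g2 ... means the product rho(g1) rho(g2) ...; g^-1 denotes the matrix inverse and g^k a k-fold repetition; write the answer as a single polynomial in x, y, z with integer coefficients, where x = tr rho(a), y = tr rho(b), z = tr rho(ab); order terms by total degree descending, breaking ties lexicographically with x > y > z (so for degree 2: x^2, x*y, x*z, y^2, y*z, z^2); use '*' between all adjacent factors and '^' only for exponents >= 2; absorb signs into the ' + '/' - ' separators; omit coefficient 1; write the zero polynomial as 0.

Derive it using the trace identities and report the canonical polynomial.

reduce: trace(b a b) = trace(b)*trace(a b) - trace(a) = y*z - x
reduce: trace(b a b a) = trace(b a)*trace(b a) - trace(1)   [split at repeated b] = z^2 - 2
so trace(a^-1 b a b) = trace(b a b)*trace(a) - trace(b a b a) = x*y*z - x^2 - z^2 + 2
trace(b a b^-1 a^-1) = trace(a^-1 b a)*trace(b) - trace(a^-1 b a b) = -x*y*z + x^2 + y^2 + z^2 - 2
trace(a b a) = trace(a)*trace(b a) - trace(b) = x*z - y
reduce: trace(b a b a b) = trace(b)*trace(a b a b) - trace(a b a) = y*z^2 - x*z - y
trace(b a b a b a) = trace(a b)*trace(a b a b) - trace(a^-1 b^-1)   [split at repeated a] = z^3 - 3*z
so trace(a^-1 b a b a b) = trace(b a b a b)*trace(a) - trace(b a b a b a) = x*y*z^2 - x^2*z - z^3 - x*y + 3*z
trace(a^-1 b a b a b^-1) = trace(a^-1 b a b a)*trace(b) - trace(a^-1 b a b a b) = -x*y*z^2 + x^2*z + y^2*z + z^3 - 3*z
reduce: trace(a b a b^-1 a^-2 b) = trace(a^-1 b a b a b^-1)*trace(a) - trace(a^-1 b a b a b^-1 a) = -x^2*y*z^2 + x^3*z + x*y^2*z + x*z^3 - 4*x*z + y
reduce: trace(b^-1 a^-2 b^-1 a b a) = trace(a b a b^-1 a^-2)*trace(b) - trace(a b a b^-1 a^-2 b) = x^2*y*z^2 - x^3*z - 2*x*y^2*z - x*z^3 + x^2*y + y^3 + y*z^2 + 4*x*z - 3*y
trace(b a b^-2 a^-2 b^-1 a) = trace(b^-1 a^-2 b^-1 a b a)*trace(b) - trace(b^-1 a^-2 b^-1 a b a b) = x^2*y^2*z^2 - x^3*y*z - 2*x*y^3*z - x*y*z^3 + x^2*y^2 + y^4 + y^2*z^2 + 5*x*y*z - x^2 - 4*y^2 - z^2 + 2

x^2*y^2*z^2 - x^3*y*z - 2*x*y^3*z - x*y*z^3 + x^2*y^2 + y^4 + y^2*z^2 + 5*x*y*z - x^2 - 4*y^2 - z^2 + 2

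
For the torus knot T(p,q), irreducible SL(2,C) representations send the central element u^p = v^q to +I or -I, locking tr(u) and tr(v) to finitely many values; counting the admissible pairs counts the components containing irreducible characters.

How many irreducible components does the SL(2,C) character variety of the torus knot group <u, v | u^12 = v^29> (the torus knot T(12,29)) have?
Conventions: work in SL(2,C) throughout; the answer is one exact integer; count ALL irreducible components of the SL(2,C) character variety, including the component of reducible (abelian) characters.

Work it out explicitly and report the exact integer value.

155

For T(12,29): irreducibility forces the central element u^12 = v^29 to one of +I, -I.
So on each irreducible component the traces are pinned: tr(u) = 2*cos(pi*alpha/12) with 1 <= alpha <= 11, tr(v) = 2*cos(pi*beta/29) with 1 <= beta <= 28.
Consistency of u^12 = (-1)^alpha I with v^29 = (-1)^beta I forces alpha = beta (mod 2).
Counting: 6 odd alphas x 14 odd betas + 5 even alphas x 14 even betas = 84 + 70 = 154.
That is 154 components of irreducible characters, and with the reducible (abelian) component the total is 155.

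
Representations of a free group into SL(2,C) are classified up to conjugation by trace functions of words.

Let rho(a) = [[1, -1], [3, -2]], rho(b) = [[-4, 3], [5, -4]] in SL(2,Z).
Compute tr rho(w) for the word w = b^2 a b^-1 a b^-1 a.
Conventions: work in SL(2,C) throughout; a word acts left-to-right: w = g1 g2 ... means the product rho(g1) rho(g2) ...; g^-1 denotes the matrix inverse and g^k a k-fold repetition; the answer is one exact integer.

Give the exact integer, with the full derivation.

rho(b) = [[-4, 3], [5, -4]]
... * rho(b) = [[-4, 3], [5, -4]]  ->  [[31, -24], [-40, 31]]
... * rho(a) = [[1, -1], [3, -2]]  ->  [[-41, 17], [53, -22]]
... * rho(b^-1) = [[-4, -3], [-5, -4]]  ->  [[79, 55], [-102, -71]]
... * rho(a) = [[1, -1], [3, -2]]  ->  [[244, -189], [-315, 244]]
... * rho(b^-1) = [[-4, -3], [-5, -4]]  ->  [[-31, 24], [40, -31]]
... * rho(a) = [[1, -1], [3, -2]]  ->  [[41, -17], [-53, 22]]
tr = 41 + 22 = 63

63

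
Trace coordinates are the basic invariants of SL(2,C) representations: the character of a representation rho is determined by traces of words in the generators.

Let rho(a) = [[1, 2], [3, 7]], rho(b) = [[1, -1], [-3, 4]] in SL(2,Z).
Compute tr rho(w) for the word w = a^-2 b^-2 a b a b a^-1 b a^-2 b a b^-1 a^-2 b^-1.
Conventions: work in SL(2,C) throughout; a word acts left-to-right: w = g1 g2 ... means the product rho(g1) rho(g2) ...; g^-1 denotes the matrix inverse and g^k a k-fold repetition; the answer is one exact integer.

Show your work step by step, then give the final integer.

1966891720562

rho(a^-1) = [[7, -2], [-3, 1]]
... * rho(a^-1) = [[7, -2], [-3, 1]]  ->  [[55, -16], [-24, 7]]
... * rho(b^-1) = [[4, 1], [3, 1]]  ->  [[172, 39], [-75, -17]]
... * rho(b^-1) = [[4, 1], [3, 1]]  ->  [[805, 211], [-351, -92]]
... * rho(a) = [[1, 2], [3, 7]]  ->  [[1438, 3087], [-627, -1346]]
... * rho(b) = [[1, -1], [-3, 4]]  ->  [[-7823, 10910], [3411, -4757]]
... * rho(a) = [[1, 2], [3, 7]]  ->  [[24907, 60724], [-10860, -26477]]
... * rho(b) = [[1, -1], [-3, 4]]  ->  [[-157265, 217989], [68571, -95048]]
... * rho(a^-1) = [[7, -2], [-3, 1]]  ->  [[-1754822, 532519], [765141, -232190]]
... * rho(b) = [[1, -1], [-3, 4]]  ->  [[-3352379, 3884898], [1461711, -1693901]]
... * rho(a^-1) = [[7, -2], [-3, 1]]  ->  [[-35121347, 10589656], [15313680, -4617323]]
... * rho(a^-1) = [[7, -2], [-3, 1]]  ->  [[-277618397, 80832350], [121047729, -35244683]]
... * rho(b) = [[1, -1], [-3, 4]]  ->  [[-520115447, 600947797], [226781778, -262026461]]
... * rho(a) = [[1, 2], [3, 7]]  ->  [[1282727944, 3166403685], [-559297605, -1380621671]]
... * rho(b^-1) = [[4, 1], [3, 1]]  ->  [[14630122831, 4449131629], [-6379055433, -1939919276]]
... * rho(a^-1) = [[7, -2], [-3, 1]]  ->  [[89063464930, -24811114033], [-38833630203, 10818191590]]
... * rho(a^-1) = [[7, -2], [-3, 1]]  ->  [[697877596609, -202938043893], [-304289986191, 88485451996]]
... * rho(b^-1) = [[4, 1], [3, 1]]  ->  [[2182696254757, 494939552716], [-951703588776, -215804534195]]
tr = 2182696254757 + -215804534195 = 1966891720562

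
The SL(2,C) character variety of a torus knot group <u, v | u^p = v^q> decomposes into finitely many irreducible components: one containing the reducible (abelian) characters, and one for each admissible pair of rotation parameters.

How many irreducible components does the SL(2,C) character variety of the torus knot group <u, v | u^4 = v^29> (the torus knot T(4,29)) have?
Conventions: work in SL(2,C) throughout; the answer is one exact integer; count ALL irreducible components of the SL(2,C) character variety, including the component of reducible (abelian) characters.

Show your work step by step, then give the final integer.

For T(4,29): irreducibility forces the central element u^4 = v^29 to one of +I, -I.
On an irreducible component, tr(u) is locked at 2*cos(pi*alpha/4) for some alpha in 1..3, and tr(v) at 2*cos(pi*beta/29) for some beta in 1..28.
Consistency of u^4 = (-1)^alpha I with v^29 = (-1)^beta I forces alpha = beta (mod 2).
Enumerate parity-matched pairs: 2*14 odd-odd plus 1*14 even-even gives 42.
Total: 42 irreducible-character components + 1 reducible (abelian) component = 43.

43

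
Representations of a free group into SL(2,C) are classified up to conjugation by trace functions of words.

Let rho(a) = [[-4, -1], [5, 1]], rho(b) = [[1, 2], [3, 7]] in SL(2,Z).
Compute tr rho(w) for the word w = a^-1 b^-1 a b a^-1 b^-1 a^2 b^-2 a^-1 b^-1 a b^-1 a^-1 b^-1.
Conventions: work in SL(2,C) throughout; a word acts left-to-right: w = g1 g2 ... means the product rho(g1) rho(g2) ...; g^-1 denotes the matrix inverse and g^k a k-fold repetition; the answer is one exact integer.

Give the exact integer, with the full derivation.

rho(a^-1) = [[1, 1], [-5, -4]]
... * rho(b^-1) = [[7, -2], [-3, 1]]  ->  [[4, -1], [-23, 6]]
... * rho(a) = [[-4, -1], [5, 1]]  ->  [[-21, -5], [122, 29]]
... * rho(b) = [[1, 2], [3, 7]]  ->  [[-36, -77], [209, 447]]
... * rho(a^-1) = [[1, 1], [-5, -4]]  ->  [[349, 272], [-2026, -1579]]
... * rho(b^-1) = [[7, -2], [-3, 1]]  ->  [[1627, -426], [-9445, 2473]]
... * rho(a) = [[-4, -1], [5, 1]]  ->  [[-8638, -2053], [50145, 11918]]
... * rho(a) = [[-4, -1], [5, 1]]  ->  [[24287, 6585], [-140990, -38227]]
... * rho(b^-1) = [[7, -2], [-3, 1]]  ->  [[150254, -41989], [-872249, 243753]]
... * rho(b^-1) = [[7, -2], [-3, 1]]  ->  [[1177745, -342497], [-6837002, 1988251]]
... * rho(a^-1) = [[1, 1], [-5, -4]]  ->  [[2890230, 2547733], [-16778257, -14790006]]
... * rho(b^-1) = [[7, -2], [-3, 1]]  ->  [[12588411, -3232727], [-73077781, 18766508]]
... * rho(a) = [[-4, -1], [5, 1]]  ->  [[-66517279, -15821138], [386143664, 91844289]]
... * rho(b^-1) = [[7, -2], [-3, 1]]  ->  [[-418157539, 117213420], [2427472781, -680443039]]
... * rho(a^-1) = [[1, 1], [-5, -4]]  ->  [[-1004224639, -887011219], [5829687976, 5149244937]]
... * rho(b^-1) = [[7, -2], [-3, 1]]  ->  [[-4368538816, 1121438059], [25360081021, -6510131015]]
tr = -4368538816 + -6510131015 = -10878669831

-10878669831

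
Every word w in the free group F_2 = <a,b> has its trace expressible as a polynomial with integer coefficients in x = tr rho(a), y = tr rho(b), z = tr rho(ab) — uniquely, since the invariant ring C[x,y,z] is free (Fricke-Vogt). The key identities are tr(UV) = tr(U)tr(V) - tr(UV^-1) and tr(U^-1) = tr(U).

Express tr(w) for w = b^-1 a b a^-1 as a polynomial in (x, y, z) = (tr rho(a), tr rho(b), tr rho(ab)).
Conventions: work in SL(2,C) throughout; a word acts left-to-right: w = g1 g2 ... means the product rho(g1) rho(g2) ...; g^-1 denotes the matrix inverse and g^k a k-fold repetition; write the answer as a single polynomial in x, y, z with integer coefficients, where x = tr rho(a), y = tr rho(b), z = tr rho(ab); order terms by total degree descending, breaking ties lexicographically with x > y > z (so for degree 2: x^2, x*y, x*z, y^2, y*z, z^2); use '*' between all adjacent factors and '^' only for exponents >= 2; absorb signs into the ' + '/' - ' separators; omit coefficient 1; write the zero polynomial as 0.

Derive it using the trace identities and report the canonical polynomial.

-x*y*z + x^2 + y^2 + z^2 - 2

trace(a b a) = trace(a) trace(b a) - trace(b) = x*z - y
trace(a b a b) = trace(b a) trace(b a) - trace(1)   [split at repeated b] = z^2 - 2
trace(b^-1 a b a) = trace(a b a) trace(b) - trace(a b a b) = x*y*z - y^2 - z^2 + 2
trace(b^-1 a b a^-1) = trace(b^-1 a b) trace(a) - trace(b^-1 a b a) = -x*y*z + x^2 + y^2 + z^2 - 2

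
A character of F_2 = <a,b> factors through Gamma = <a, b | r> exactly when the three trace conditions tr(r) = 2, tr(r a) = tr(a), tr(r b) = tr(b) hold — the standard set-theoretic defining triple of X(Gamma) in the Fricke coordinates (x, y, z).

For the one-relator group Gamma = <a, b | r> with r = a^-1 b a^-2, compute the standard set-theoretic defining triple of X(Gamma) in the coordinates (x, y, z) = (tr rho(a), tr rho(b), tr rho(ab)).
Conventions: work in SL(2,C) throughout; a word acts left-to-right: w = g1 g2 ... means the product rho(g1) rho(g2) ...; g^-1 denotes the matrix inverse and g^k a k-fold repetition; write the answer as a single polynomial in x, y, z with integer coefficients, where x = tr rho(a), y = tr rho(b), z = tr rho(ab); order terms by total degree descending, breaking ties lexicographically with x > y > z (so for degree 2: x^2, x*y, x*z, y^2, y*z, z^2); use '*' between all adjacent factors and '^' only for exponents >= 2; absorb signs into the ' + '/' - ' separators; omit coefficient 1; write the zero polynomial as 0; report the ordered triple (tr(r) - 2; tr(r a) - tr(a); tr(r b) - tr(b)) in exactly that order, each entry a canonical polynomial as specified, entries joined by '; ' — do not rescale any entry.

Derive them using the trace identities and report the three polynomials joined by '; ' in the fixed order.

tr(a^-1 b) = tr(b)*tr(a) - tr(b a)  (eliminate a^-1) = x*y - z
tr(a^-2 b) = tr(a^-1 b)*tr(a) - tr(a^-1 b a)  (eliminate a^-1) = x^2*y - x*z - y
tr(a^-1 b a^-2) = tr(a^-2 b)*tr(a) - tr(a^-2 b a)  (eliminate a^-1) = x^3*y - x^2*z - 2*x*y + z
use: tr(b^2) = tr(b)*tr(b) - tr(1)   [square of b] = y^2 - 2
tr(b^2 a) = tr(b)*tr(a b) - tr(a)   [square of b] = y*z - x
tr(b a^-1 b) = tr(b^2)*tr(a) - tr(b^2 a)   [inverse elimination on a] = x*y^2 - y*z - x
tr(b a b a) = tr(a b)*tr(a b) - tr(1)   [split at a repeated a] = z^2 - 2
tr(b a^-1 b a) = tr(b a b)*tr(a) - tr(b a b a)   [inverse elimination on a] = x*y*z - x^2 - z^2 + 2
tr(a^-1 b a^-1 b) = tr(b a^-1 b)*tr(a) - tr(b a^-1 b a)   [inverse elimination on a] = x^2*y^2 - 2*x*y*z + z^2 - 2
tr(a^-1 b a^-2 b) = tr(a^-1 b a^-1 b)*tr(a) - tr(a^-1 b a^-1 b a)   [inverse elimination on a] = x^3*y^2 - 2*x^2*y*z - x*y^2 + x*z^2 + y*z - x
assemble the triple (tr(r) - 2; tr(r a) - x; tr(r b) - y)

x^3*y - x^2*z - 2*x*y + z - 2; x^2*y - x*z - x - y; x^3*y^2 - 2*x^2*y*z - x*y^2 + x*z^2 + y*z - x - y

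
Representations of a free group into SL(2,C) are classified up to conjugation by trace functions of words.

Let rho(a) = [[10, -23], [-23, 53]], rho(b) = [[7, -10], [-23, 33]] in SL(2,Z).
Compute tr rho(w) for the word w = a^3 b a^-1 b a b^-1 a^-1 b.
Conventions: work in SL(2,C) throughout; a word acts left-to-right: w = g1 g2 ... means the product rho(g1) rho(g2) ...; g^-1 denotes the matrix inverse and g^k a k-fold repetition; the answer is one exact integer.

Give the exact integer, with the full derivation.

-94435251232462

rho(a) = [[10, -23], [-23, 53]]
... * rho(a) = [[10, -23], [-23, 53]]  ->  [[629, -1449], [-1449, 3338]]
... * rho(a) = [[10, -23], [-23, 53]]  ->  [[39617, -91264], [-91264, 210241]]
... * rho(b) = [[7, -10], [-23, 33]]  ->  [[2376391, -3407882], [-5474391, 7850593]]
... * rho(a^-1) = [[53, 23], [23, 10]]  ->  [[47567437, 20578173], [-109579084, -47405063]]
... * rho(b) = [[7, -10], [-23, 33]]  ->  [[-140325920, 203405339], [323262861, -468576239]]
... * rho(a) = [[10, -23], [-23, 53]]  ->  [[-6081581997, 14007979127], [14009882107, -32269586470]]
... * rho(b^-1) = [[33, 10], [23, 7]]  ->  [[121491314020, 37240033919], [-279874379279, -85788284220]]
... * rho(a^-1) = [[53, 23], [23, 10]]  ->  [[7295560423197, 3166700561650], [-16806472638847, -7294993565617]]
... * rho(b) = [[7, -10], [-23, 33]]  ->  [[-21765189955571, 31545514302480], [50139543537262, -72670061276891]]
tr = -21765189955571 + -72670061276891 = -94435251232462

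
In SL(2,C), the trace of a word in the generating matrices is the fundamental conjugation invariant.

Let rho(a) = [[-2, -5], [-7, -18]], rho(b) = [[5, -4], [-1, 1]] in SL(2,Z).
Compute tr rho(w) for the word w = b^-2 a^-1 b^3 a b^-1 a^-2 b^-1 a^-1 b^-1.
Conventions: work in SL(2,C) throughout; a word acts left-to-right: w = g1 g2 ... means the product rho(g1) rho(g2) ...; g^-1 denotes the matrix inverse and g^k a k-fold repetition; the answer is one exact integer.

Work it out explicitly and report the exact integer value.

-1130937660

rho(b^-1) = [[1, 4], [1, 5]]
... * rho(b^-1) = [[1, 4], [1, 5]]  ->  [[5, 24], [6, 29]]
... * rho(a^-1) = [[-18, 5], [7, -2]]  ->  [[78, -23], [95, -28]]
... * rho(b) = [[5, -4], [-1, 1]]  ->  [[413, -335], [503, -408]]
... * rho(b) = [[5, -4], [-1, 1]]  ->  [[2400, -1987], [2923, -2420]]
... * rho(b) = [[5, -4], [-1, 1]]  ->  [[13987, -11587], [17035, -14112]]
... * rho(a) = [[-2, -5], [-7, -18]]  ->  [[53135, 138631], [64714, 168841]]
... * rho(b^-1) = [[1, 4], [1, 5]]  ->  [[191766, 905695], [233555, 1103061]]
... * rho(a^-1) = [[-18, 5], [7, -2]]  ->  [[2888077, -852560], [3517437, -1038347]]
... * rho(a^-1) = [[-18, 5], [7, -2]]  ->  [[-57953306, 16145505], [-70582295, 19663879]]
... * rho(b^-1) = [[1, 4], [1, 5]]  ->  [[-41807801, -151085699], [-50918416, -184009785]]
... * rho(a^-1) = [[-18, 5], [7, -2]]  ->  [[-305059475, 93132393], [-371537007, 113427490]]
... * rho(b^-1) = [[1, 4], [1, 5]]  ->  [[-211927082, -754575935], [-258109517, -919010578]]
tr = -211927082 + -919010578 = -1130937660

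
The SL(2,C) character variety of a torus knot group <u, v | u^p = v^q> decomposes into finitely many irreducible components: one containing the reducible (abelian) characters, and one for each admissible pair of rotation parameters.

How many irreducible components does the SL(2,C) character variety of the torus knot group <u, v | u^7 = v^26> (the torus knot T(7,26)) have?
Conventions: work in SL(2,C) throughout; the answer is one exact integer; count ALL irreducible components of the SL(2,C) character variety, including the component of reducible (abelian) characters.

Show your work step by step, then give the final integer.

For T(7,26): irreducibility forces the central element u^7 = v^26 to one of +I, -I.
This locks tr(u) to 2*cos(pi*alpha/7), alpha in 1..6, and tr(v) to 2*cos(pi*beta/26), beta in 1..25, on each component of irreducible characters.
u^7 = (-1)^alpha I and v^26 = (-1)^beta I must agree, so alpha and beta have equal parity.
Enumerate parity-matched pairs: 3*13 odd-odd plus 3*12 even-even gives 75.
components with irreducible characters: 75; plus the single component of reducible (abelian) characters: total 76.

76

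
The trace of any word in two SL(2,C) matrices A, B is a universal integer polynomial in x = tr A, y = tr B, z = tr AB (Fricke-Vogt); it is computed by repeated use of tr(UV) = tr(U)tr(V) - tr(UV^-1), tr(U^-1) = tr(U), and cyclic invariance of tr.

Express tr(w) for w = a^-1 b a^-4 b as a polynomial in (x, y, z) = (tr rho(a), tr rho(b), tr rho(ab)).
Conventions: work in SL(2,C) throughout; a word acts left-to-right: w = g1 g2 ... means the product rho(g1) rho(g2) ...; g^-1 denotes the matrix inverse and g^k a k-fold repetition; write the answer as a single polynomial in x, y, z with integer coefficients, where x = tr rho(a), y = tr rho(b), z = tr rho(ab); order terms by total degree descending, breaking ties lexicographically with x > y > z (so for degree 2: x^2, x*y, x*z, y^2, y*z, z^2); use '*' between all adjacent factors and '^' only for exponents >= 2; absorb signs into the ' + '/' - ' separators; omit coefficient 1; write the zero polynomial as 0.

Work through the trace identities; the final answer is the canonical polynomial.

trace(b^2) = trace(b)*trace(b) - trace(1)   [square of b] = y^2 - 2
trace(b^2 a) = trace(b)*trace(a b) - trace(a)   [square of b] = y*z - x
apply: trace(a^-1 b^2) = trace(b^2)*trace(a) - trace(b^2 a)   [inverse elimination on a] = x*y^2 - y*z - x
use: trace(a^-2 b^2) = trace(a^-1 b^2)*trace(a) - trace(a^-1 b^2 a)   [inverse elimination on a] = x^2*y^2 - x*y*z - x^2 - y^2 + 2
use: trace(a^-1 b^2 a^-2) = trace(a^-2 b^2)*trace(a) - trace(a^-2 b^2 a)   [inverse elimination on a] = x^3*y^2 - x^2*y*z - x^3 - 2*x*y^2 + y*z + 3*x
apply: trace(b a^-4 b) = trace(a^-1 b^2 a^-2)*trace(a) - trace(a^-1 b^2 a^-1)   [inverse elimination on a] = x^4*y^2 - x^3*y*z - x^4 - 3*x^2*y^2 + 2*x*y*z + 4*x^2 + y^2 - 2
apply: trace(b a b a) = trace(a b)*trace(a b) - trace(1)   [split at a repeated a] = z^2 - 2
trace(b a b a^-1) = trace(b a b)*trace(a) - trace(b a b a)   [inverse elimination on a] = x*y*z - x^2 - z^2 + 2
trace(b a b a^-2) = trace(b a b a^-1)*trace(a) - trace(b a b)   [inverse elimination on a] = x^2*y*z - x^3 - x*z^2 - y*z + 3*x
apply: trace(b a b a^-3) = trace(b a b a^-2)*trace(a) - trace(b a b a^-1)   [inverse elimination on a] = x^3*y*z - x^4 - x^2*z^2 - 2*x*y*z + 4*x^2 + z^2 - 2
trace(b a^-4 b a) = trace(b a b a^-3)*trace(a) - trace(b a b a^-2)   [inverse elimination on a] = x^4*y*z - x^5 - x^3*z^2 - 3*x^2*y*z + 5*x^3 + 2*x*z^2 + y*z - 5*x
apply: trace(a^-1 b a^-4 b) = trace(b a^-4 b)*trace(a) - trace(b a^-4 b a)   [inverse elimination on a] = x^5*y^2 - 2*x^4*y*z - 3*x^3*y^2 + x^3*z^2 + 5*x^2*y*z - x^3 + x*y^2 - 2*x*z^2 - y*z + 3*x

x^5*y^2 - 2*x^4*y*z - 3*x^3*y^2 + x^3*z^2 + 5*x^2*y*z - x^3 + x*y^2 - 2*x*z^2 - y*z + 3*x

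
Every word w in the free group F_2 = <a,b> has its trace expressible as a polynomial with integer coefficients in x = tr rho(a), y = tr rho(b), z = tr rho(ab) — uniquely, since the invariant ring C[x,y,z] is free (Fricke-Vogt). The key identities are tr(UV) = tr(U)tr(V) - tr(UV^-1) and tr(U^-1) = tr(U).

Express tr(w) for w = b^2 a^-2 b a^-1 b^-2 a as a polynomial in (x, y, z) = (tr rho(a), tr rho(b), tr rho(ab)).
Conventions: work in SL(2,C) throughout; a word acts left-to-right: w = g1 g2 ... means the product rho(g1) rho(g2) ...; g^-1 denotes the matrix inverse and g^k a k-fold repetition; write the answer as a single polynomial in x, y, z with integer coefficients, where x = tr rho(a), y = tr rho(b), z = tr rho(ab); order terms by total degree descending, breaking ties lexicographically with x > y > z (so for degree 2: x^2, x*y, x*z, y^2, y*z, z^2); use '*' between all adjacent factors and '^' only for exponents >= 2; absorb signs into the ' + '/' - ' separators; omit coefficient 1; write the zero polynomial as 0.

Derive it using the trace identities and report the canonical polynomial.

tr(b^2) = tr(b) * tr(b) - tr(1)  (reduce the b square) = y^2 - 2
tr(b a b) = tr(b) * tr(a b) - tr(a)  (reduce the b square) = y*z - x
use: tr(b^3 a) = tr(b) * tr(b a b) - tr(b a)  (reduce the b square) = y^2*z - x*y - z
use: tr(b^3) = tr(b) * tr(b^2) - tr(b)  (reduce the b square) = y^3 - 3*y
apply: tr(b a^2 b^2) = tr(a) * tr(b^3 a) - tr(b^3)  (reduce the a square) = x*y^2*z - x^2*y - y^3 - x*z + 3*y
tr(a b a b) = tr(b a) * tr(b a) - tr(1)  (split on b) = z^2 - 2
tr(a b a) = tr(a) * tr(b a) - tr(b)  (reduce the a square) = x*z - y
tr(b^2 a b a) = tr(b) * tr(a b a b) - tr(a b a)  (reduce the b square) = y*z^2 - x*z - y
apply: tr(b a^2 b^2 a) = tr(a) * tr(b^2 a b a) - tr(b^2 a b)  (reduce the a square) = x*y*z^2 - x^2*z - y^2*z + z
use: tr(a b^2 a^-1 b a) = tr(b a^2 b^2) * tr(a) - tr(b a^2 b^2 a)  (eliminate a^-1) = x^2*y^2*z - x^3*y - x*y^3 - x*y*z^2 + y^2*z + 3*x*y - z
tr(b a b a b^2) = tr(b) * tr(b a b a b) - tr(b a b a)  (reduce the b square) = y^2*z^2 - x*y*z - y^2 - z^2 + 2
tr(a b a b a b) = tr(a b) * tr(a b a b) - tr(a^-1 b^-1)  (split on a) = z^3 - 3*z
tr(a b a b a) = tr(a) * tr(b a b a) - tr(b a b)  (reduce the a square) = x*z^2 - y*z - x
tr(b a b a b^2 a) = tr(b) * tr(a b a b a b) - tr(a b a b a)  (reduce the b square) = y*z^3 - x*z^2 - 2*y*z + x
tr(a b^2 a^-1 b a b) = tr(b a b a b^2) * tr(a) - tr(b a b a b^2 a)  (eliminate a^-1) = x*y^2*z^2 - x^2*y*z - y*z^3 - x*y^2 + 2*y*z + x
use: tr(b^-1 a b^2 a^-1 b a) = tr(a b^2 a^-1 b a) * tr(b) - tr(a b^2 a^-1 b a b)  (eliminate b^-1) = x^2*y^3*z - x^3*y^2 - x*y^4 - 2*x*y^2*z^2 + x^2*y*z + y^3*z + y*z^3 + 4*x*y^2 - 3*y*z - x
use: tr(a b^2 a^-1 b a^-1 b^-1) = tr(b^-1 a b^2 a^-1 b) * tr(a) - tr(b^-1 a b^2 a^-1 b a)  (eliminate a^-1) = -x^2*y^3*z + x^3*y^2 + x*y^4 + 2*x*y^2*z^2 - x^2*y*z - y^3*z - y*z^3 - 3*x*y^2 + 3*y*z - x
tr(b^2 a^-1 b) = tr(b^3) * tr(a) - tr(b^3 a)  (eliminate a^-1) = x*y^3 - y^2*z - 2*x*y + z
tr(a^-1 b a^-1 b^-2 a b^2) = tr(a b^2 a^-1 b a^-1 b^-1) * tr(b) - tr(a b^2 a^-1 b a^-1)  (eliminate b^-1) = -x^2*y^4*z + x^3*y^3 + x*y^5 + 2*x*y^3*z^2 - x^2*y^2*z - y^4*z - y^2*z^3 - 4*x*y^3 + 4*y^2*z + x*y - z
tr(b a b^3) = tr(b) * tr(b^2 a b) - tr(b^2 a)  (reduce the b square) = y^3*z - x*y^2 - 2*y*z + x
tr(a b^3 a^-1 b) = tr(b a b^3) * tr(a) - tr(b a b^3 a)  (eliminate a^-1) = x*y^3*z - x^2*y^2 - y^2*z^2 - x*y*z + x^2 + y^2 + z^2 - 2
tr(b^-1 a b^3 a^-1) = tr(a b^3 a^-1) * tr(b) - tr(a b^3 a^-1 b)  (eliminate b^-1) = -x*y^3*z + x^2*y^2 + y^4 + y^2*z^2 + x*y*z - x^2 - 4*y^2 - z^2 + 2
tr(b a^-1 b^-2 a b^2) = tr(b^-1 a b^3 a^-1) * tr(b) - tr(b^-1 a b^3 a^-1 b)  (eliminate b^-1) = -x*y^4*z + x^2*y^3 + y^5 + y^3*z^2 + x*y^2*z - x^2*y - 5*y^3 - y*z^2 + 5*y
apply: tr(b^2 a^-2 b a^-1 b^-2 a) = tr(a^-1 b a^-1 b^-2 a b^2) * tr(a) - tr(a^-1 b a^-1 b^-2 a b^2 a)  (eliminate a^-1) = -x^3*y^4*z + x^4*y^3 + x^2*y^5 + 2*x^2*y^3*z^2 - x^3*y^2*z - x*y^2*z^3 - 5*x^2*y^3 - y^5 - y^3*z^2 + 3*x*y^2*z + 2*x^2*y + 5*y^3 + y*z^2 - x*z - 5*y

-x^3*y^4*z + x^4*y^3 + x^2*y^5 + 2*x^2*y^3*z^2 - x^3*y^2*z - x*y^2*z^3 - 5*x^2*y^3 - y^5 - y^3*z^2 + 3*x*y^2*z + 2*x^2*y + 5*y^3 + y*z^2 - x*z - 5*y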